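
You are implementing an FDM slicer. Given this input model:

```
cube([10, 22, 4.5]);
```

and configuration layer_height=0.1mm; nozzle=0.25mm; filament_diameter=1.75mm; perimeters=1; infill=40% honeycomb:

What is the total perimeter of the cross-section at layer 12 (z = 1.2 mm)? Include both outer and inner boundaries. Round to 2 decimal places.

At z = 1.2 mm: the cube (footprint 10×22) is included at this height (perimeter 64.00 mm). Overall, the cross-section is a single solid region. Total boundary length (outer) = 64.00 mm.

64.00 mm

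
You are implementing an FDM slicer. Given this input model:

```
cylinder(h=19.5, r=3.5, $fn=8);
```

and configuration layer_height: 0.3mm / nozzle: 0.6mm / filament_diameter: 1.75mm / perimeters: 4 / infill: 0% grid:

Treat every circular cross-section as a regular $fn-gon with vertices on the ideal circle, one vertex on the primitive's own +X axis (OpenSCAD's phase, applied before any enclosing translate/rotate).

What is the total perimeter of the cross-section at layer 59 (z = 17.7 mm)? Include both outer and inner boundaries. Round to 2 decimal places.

At z = 17.7 mm: the r=3.5 cylinder gives a regular 8-gon of circumradius 3.5 (constant along its height) (perimeter = 2·8·3.500·sin(180°/8) = 21.43 mm). Overall, the cross-section is a single solid region. Total boundary length (outer) = 21.43 mm.

21.43 mm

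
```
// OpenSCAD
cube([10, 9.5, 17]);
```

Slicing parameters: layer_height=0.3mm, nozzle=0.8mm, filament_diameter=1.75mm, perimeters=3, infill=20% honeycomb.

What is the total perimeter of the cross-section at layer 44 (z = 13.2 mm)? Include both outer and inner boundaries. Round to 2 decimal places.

At z = 13.2 mm: the cube is present — its section is the full 10×9.5 rectangle (perimeter 39.00 mm). Overall, the cross-section is a single solid region. Total boundary length (outer) = 39.00 mm.

39.00 mm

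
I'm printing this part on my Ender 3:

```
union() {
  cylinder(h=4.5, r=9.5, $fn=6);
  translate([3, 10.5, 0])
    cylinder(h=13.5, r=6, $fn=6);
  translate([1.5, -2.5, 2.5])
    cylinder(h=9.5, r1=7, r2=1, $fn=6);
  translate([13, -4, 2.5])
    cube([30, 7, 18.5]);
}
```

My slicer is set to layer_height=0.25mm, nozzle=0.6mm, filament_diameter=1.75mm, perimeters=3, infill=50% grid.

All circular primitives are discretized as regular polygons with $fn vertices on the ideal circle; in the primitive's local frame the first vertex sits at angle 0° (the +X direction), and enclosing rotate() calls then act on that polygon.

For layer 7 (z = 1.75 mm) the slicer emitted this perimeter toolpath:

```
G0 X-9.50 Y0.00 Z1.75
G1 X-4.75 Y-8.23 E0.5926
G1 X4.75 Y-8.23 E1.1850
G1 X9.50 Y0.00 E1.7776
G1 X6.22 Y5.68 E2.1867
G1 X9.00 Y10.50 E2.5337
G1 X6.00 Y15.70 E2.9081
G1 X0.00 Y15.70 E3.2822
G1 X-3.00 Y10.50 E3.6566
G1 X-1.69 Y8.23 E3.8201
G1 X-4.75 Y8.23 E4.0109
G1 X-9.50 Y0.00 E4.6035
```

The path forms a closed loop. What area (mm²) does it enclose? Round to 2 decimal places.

309.36 mm²

Apply the shoelace formula to the sequence of (X, Y) vertices; enclosed area = 309.36 mm².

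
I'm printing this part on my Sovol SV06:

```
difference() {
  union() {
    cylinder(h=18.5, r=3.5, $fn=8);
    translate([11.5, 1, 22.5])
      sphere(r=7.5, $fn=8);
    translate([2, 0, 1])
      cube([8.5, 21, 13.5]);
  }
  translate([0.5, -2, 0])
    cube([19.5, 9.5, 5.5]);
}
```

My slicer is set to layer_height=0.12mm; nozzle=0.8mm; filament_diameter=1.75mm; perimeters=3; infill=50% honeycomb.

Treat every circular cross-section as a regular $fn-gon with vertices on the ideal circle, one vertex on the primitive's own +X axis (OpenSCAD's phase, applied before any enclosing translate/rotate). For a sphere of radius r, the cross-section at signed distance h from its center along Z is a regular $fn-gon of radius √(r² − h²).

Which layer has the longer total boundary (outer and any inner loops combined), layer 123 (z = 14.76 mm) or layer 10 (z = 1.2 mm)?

Layer 123 (z = 14.76): the r=3.5 cylinder gives a regular 8-gon of circumradius 3.5 (constant along its height) (perimeter = 2·8·3.500·sin(180°/8) = 21.43 mm); the sphere at (11.5, 1) is absent (|z−center|=7.740 > r=7.5); the cube at (2, 0) is not intersected at this z (z outside [1, 14.5]); Merging all regions: only the r=3.5 cylinder is present, so the union is just that shape — boundary = 21.43 mm; the cube at (0.5, -2) is not intersected at this z (z outside [0, 5.5]); After the difference (first − rest): none of the subtracted shapes is present at this height, so that combined region is unchanged — boundary = 21.43 mm. So its perimeter = 21.43 mm. Layer 10 (z = 1.2): the r=3.5 cylinder contributes a regular 8-gon of circumradius 3.5 (perimeter = 2·8·3.500·sin(180°/8) = 21.43 mm); the sphere at (11.5, 1) does not reach this height (|z−center|=21.300 > r=7.5); the cube at (2, 0) (footprint 8.5×21) is included at this height (perimeter 59.00 mm); Merging all regions: the regions partially overlap (shared area 2.49 mm²), so the edge portions inside another operand are dropped and the merged outline is re-measured after clipping — boundary = 73.07 mm; the 19.5×9.5 cube at (0.5, -2) contributes its full rectangle (perimeter 58.00 mm); Taking the first minus the rest: starting from the result so far, the 19.5×9.5 cube at (0.5, -2) partially overlaps it — only the 73.39 mm² overlap (of its 185.25 mm²) is removed, clipping the outline — boundary = 65.91 mm. So its perimeter = 65.91 mm. Layer 10 is larger (65.91 vs 21.43 mm).

layer 10 (z = 1.2 mm)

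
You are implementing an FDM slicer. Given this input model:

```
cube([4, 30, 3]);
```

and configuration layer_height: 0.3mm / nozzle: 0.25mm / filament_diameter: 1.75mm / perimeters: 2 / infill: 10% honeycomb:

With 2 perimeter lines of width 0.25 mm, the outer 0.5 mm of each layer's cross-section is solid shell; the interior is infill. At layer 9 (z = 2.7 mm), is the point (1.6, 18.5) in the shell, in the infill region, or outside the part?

infill

At z = 2.7 mm: the cube is present — its section is the full 4×30 rectangle. Overall, the cross-section is a single solid region. The nearest boundary edge runs (0.00, 30.00)→(0.00, 0.00); distance from the point to it = 1.60 mm. The point is inside the cross-section and 1.60 mm from the nearest boundary — more than the 0.5 mm shell width (2 × 0.25), so it's in the infill interior.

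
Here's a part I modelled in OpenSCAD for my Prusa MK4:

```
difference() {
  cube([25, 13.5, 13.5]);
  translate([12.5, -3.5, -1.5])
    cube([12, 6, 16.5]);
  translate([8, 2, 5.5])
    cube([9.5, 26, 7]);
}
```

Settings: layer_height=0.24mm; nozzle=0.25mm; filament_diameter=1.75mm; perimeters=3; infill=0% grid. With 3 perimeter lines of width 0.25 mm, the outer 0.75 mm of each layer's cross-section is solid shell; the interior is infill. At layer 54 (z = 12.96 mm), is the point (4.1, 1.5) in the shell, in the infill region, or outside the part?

At z = 12.96 mm: the 25×13.5 cube contributes its full rectangle; the cube at (12.5, -3.5) (footprint 12×6) is included at this height; the cube at (8, 2) is not intersected at this z (z outside [5.5, 12.5]); Taking the first minus the rest: starting from the 25×13.5 cube, the 12×6 cube at (12.5, -3.5) partially overlaps it — only the 30.00 mm² overlap (of its 72.00 mm²) is removed, clipping the outline — 1 connected region. Overall, the cross-section is a single solid region. The nearest boundary edge runs (12.50, 0.00)→(0.00, 0.00); distance from the point to it = 1.50 mm. The point is inside the cross-section and 1.50 mm from the nearest boundary — more than the 0.75 mm shell width (3 × 0.25), so it's in the infill interior.

infill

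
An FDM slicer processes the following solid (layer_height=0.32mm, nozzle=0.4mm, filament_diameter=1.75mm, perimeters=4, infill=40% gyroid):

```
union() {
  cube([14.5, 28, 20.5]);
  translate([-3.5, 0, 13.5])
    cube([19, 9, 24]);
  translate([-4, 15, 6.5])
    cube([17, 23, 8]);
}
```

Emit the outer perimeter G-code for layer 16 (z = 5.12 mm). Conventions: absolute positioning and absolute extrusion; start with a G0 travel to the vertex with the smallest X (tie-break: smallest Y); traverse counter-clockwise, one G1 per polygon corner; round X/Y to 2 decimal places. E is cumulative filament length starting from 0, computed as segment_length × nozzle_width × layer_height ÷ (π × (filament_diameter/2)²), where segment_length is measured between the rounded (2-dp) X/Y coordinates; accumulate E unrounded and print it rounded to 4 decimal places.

G0 X0.00 Y0.00 Z5.12
G1 X14.50 Y0.00 E0.7716
G1 X14.50 Y28.00 E2.2617
G1 X0.00 Y28.00 E3.0333
G1 X0.00 Y0.00 E4.5234

At z = 5.12 mm: the cube is present — its section is the full 14.5×28 rectangle; the cube at (-3.5, 0) does not reach this height (z outside [13.5, 37.5]); the cube at (-4, 15) is not intersected at this z (z outside [6.5, 14.5]); Combining (union): only the 14.5×28 cube is present, so the union is just that shape — 1 connected region. The outline is a single polygon with 4 vertices. Extrusion per mm of travel: 0.4 × 0.32 / (π × 0.875²) = 0.053216. Accumulating E over each segment gives final E = 4.5234.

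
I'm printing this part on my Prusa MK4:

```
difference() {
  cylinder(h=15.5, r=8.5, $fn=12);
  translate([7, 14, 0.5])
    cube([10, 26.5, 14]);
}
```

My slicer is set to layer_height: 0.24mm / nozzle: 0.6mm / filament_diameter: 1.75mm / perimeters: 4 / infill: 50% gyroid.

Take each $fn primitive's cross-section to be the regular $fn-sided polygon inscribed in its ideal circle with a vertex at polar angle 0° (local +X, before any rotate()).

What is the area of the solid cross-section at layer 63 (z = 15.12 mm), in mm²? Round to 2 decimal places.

At z = 15.12 mm: the r=8.5 cylinder gives a regular 12-gon of circumradius 8.5 (constant along its height) (area = (12/2)·8.500²·sin(360°/12) = 216.75 mm²); the cube at (7, 14) does not reach this height (z outside [0.5, 14.5]); Subtracting the remaining from the first: none of the subtracted shapes is present at this height, so the r=8.5 cylinder is unchanged — area = 216.75 mm². Overall, the cross-section is a single solid region. Net area = 216.75 mm².

216.75 mm²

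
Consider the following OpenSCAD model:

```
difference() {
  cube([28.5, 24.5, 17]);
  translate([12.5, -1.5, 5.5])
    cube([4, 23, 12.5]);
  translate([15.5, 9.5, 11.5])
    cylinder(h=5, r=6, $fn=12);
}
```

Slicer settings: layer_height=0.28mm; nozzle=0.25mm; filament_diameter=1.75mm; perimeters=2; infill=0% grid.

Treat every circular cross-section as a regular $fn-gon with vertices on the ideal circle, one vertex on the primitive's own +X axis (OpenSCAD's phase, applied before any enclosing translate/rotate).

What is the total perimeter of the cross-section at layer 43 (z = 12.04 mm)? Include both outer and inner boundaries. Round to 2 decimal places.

156.13 mm

At z = 12.04 mm: the cube is present — its section is the full 28.5×24.5 rectangle (perimeter 106.00 mm); the 4×23 cube at (12.5, -1.5) contributes its full rectangle (perimeter 54.00 mm); the cylinder at (15.5, 9.5): section is a regular 12-gon, circumradius r=6 (perimeter = 2·12·6.000·sin(180°/12) = 37.27 mm); Subtracting the remaining from the first: starting from the 28.5×24.5 cube, the 4×23 cube at (12.5, -1.5) partially overlaps it — only the 86.00 mm² overlap (of its 92.00 mm²) is removed, clipping the outline; the r=6 cylinder at (15.5, 9.5) partially overlaps it — only the 62.68 mm² overlap (of its 108.00 mm²) is removed, clipping the outline — boundary = 156.13 mm. Overall, the cross-section is a single solid region. Total boundary length (outer) = 156.13 mm.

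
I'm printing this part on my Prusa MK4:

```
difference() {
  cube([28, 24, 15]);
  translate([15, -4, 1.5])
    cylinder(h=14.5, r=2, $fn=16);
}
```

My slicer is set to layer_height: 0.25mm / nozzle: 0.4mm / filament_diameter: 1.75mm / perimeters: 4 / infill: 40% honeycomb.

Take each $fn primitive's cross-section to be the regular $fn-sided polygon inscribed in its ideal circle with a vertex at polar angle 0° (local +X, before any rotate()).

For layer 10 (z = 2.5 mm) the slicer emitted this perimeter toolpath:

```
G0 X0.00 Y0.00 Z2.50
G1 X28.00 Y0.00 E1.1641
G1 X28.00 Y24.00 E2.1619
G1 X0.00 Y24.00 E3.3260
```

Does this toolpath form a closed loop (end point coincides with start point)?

no

Start point (G0): (0.00, 0.00). End point (last G1): the path does not return to the start — open.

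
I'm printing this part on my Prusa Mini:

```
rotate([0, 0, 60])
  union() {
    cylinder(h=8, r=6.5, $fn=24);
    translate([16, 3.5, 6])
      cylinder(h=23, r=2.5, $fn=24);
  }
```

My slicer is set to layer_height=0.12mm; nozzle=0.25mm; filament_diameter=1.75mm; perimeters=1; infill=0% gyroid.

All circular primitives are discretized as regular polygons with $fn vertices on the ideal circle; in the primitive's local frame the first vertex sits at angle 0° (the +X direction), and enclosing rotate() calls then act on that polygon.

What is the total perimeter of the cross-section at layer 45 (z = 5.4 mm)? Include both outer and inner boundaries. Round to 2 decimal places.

40.72 mm

At z = 5.4 mm: the r=6.5 cylinder contributes a regular 24-gon of circumradius 6.5 (perimeter = 2·24·6.500·sin(180°/24) = 40.72 mm); the cylinder at (16, 3.5) does not reach this height (z outside [6, 29]); Combining (union): only the r=6.5 cylinder is present, so the union is just that shape — boundary = 40.72 mm; (rotated 60° about Z; rotation is an isometry so areas/perimeters/island counts are preserved). Overall, the cross-section is a single solid region. Total boundary length (outer) = 40.72 mm.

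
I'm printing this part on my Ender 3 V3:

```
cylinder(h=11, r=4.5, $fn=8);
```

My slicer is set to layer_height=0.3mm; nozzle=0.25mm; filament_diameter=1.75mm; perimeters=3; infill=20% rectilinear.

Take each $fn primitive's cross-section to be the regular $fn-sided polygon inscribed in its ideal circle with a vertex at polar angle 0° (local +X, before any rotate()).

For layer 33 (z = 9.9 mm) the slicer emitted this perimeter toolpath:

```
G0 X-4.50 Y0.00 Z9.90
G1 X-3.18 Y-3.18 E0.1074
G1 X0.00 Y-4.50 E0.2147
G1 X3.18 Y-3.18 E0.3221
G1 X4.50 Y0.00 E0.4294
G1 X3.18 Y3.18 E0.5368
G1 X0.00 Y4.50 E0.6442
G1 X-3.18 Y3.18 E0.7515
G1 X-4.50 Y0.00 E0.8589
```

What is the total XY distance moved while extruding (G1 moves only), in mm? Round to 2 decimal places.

Sum the Euclidean lengths of each G1 segment: total = 27.54 mm.

27.54 mm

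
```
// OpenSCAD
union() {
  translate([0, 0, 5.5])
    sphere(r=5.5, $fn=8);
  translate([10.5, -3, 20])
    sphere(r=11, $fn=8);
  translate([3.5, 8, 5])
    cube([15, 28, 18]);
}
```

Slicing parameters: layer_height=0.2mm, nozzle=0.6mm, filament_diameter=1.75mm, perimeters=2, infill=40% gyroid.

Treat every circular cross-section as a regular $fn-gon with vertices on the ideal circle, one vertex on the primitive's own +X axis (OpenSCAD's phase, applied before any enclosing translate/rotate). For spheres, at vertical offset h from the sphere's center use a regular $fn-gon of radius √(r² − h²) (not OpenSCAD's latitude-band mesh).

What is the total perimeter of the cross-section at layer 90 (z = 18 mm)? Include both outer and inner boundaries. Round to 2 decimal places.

At z = 18 mm: the sphere is not intersected at this z (|z−center|=12.500 > r=5.5); the r=11 sphere at (10.5, -3) slices to a regular 8-gon of circumradius 10.817 (√(r²−h²) with h=2 from center) (perimeter = 2·8·10.817·sin(180°/8) = 66.23 mm); the cube at (3.5, 8) (footprint 15×28) is included at this height (perimeter 86.00 mm); Merging all regions: the 2 present regions are separate (no shared area or edge), so areas and boundary lengths simply add and each stays a separate island — boundary = 152.23 mm. Overall, the cross-section has 2 separate islands. Total boundary length (outer) = 152.23 mm.

152.23 mm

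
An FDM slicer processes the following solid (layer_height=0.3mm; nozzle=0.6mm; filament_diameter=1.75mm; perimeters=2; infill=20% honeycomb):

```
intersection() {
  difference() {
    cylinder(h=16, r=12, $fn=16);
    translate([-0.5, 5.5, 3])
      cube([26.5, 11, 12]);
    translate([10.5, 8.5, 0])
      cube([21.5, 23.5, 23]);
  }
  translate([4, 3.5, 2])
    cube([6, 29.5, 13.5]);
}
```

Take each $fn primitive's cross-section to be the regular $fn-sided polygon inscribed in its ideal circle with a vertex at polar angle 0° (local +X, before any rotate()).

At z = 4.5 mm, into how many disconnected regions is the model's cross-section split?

1

At z = 4.5 mm: the cylinder: section is a regular 16-gon, circumradius r=12; the 26.5×11 cube at (-0.5, 5.5) contributes its full rectangle; the cube at (10.5, 8.5) (footprint 21.5×23.5) is included at this height; Subtracting the remaining from the first: starting from the r=12 cylinder, the 26.5×11 cube at (-0.5, 5.5) partially overlaps it — only the 50.64 mm² overlap (of its 291.50 mm²) is removed, clipping the outline; the 21.5×23.5 cube at (10.5, 8.5) misses the remaining region (no effect) — 1 connected region; the 6×29.5 cube at (4, 3.5) contributes its full rectangle; Keeping only the common overlap: the 6×29.5 cube at (4, 3.5) partially overlaps that combined region; clipping to the common part keeps 12.00 mm² — 1 connected region. The result has 1 disconnected region.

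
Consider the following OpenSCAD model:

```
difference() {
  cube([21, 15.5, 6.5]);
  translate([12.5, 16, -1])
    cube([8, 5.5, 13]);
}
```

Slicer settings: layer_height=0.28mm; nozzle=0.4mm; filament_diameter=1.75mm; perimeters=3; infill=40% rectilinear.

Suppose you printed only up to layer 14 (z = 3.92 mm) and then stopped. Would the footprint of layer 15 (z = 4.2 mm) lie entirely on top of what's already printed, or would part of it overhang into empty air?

entirely on top

Compare the two slices. At z = 3.92: the cube is present — its section is the full 21×15.5 rectangle (area 325.50 mm²); the 8×5.5 cube at (12.5, 16) contributes its full rectangle (area 44.00 mm²); Taking the first minus the rest: starting from the 21×15.5 cube (325.50 mm²), the 8×5.5 cube at (12.5, 16) misses the remaining region (no effect) — area = 325.50 mm². At z = 4.2: the cube (footprint 21×15.5) is included at this height (area 325.50 mm²); the cube at (12.5, 16) (footprint 8×5.5) is included at this height (area 44.00 mm²); After the difference (first − rest): starting from the 21×15.5 cube (325.50 mm²), the 8×5.5 cube at (12.5, 16) misses the remaining region (no effect) — area = 325.50 mm². Checking containment: the cross-section at z = 4.2 is a subset of the cross-section at z = 3.92.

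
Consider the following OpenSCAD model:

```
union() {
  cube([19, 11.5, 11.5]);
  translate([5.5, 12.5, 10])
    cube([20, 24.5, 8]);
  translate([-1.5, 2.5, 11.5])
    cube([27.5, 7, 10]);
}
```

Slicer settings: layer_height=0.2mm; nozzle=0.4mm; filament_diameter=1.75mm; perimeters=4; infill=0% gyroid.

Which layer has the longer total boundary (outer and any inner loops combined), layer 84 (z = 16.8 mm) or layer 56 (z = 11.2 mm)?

Layer 84 (z = 16.8): the cube is not intersected at this z (z outside [0, 11.5]); the cube at (5.5, 12.5) (footprint 20×24.5) is included at this height (perimeter 89.00 mm); the cube at (-1.5, 2.5) is present — its section is the full 27.5×7 rectangle (perimeter 69.00 mm); Taking the union: the 2 present regions are separate (no shared area or edge), so areas and boundary lengths simply add and each stays a separate island — boundary = 158.00 mm. So its perimeter = 158.00 mm. Layer 56 (z = 11.2): the 19×11.5 cube contributes its full rectangle (perimeter 61.00 mm); the 20×24.5 cube at (5.5, 12.5) contributes its full rectangle (perimeter 89.00 mm); the cube at (-1.5, 2.5) is absent (z outside [11.5, 21.5]); Combining (union): the 2 present regions are separate (no shared area or edge), so areas and boundary lengths simply add and each stays a separate island — boundary = 150.00 mm. So its perimeter = 150.00 mm. Layer 84 is larger (158.00 vs 150.00 mm).

layer 84 (z = 16.8 mm)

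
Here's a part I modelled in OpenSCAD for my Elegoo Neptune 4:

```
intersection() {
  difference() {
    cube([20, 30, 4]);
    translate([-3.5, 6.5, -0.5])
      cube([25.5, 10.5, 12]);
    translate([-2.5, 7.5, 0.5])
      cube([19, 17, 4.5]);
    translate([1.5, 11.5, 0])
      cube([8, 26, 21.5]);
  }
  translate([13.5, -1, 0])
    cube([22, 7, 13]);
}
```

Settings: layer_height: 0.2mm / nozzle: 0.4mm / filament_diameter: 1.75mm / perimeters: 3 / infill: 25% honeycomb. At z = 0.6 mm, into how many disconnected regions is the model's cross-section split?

At z = 0.6 mm: the cube is present — its section is the full 20×30 rectangle; the cube at (-3.5, 6.5) (footprint 25.5×10.5) is included at this height; the cube at (-2.5, 7.5) is present — its section is the full 19×17 rectangle; the cube at (1.5, 11.5) (footprint 8×26) is included at this height; After the difference (first − rest): starting from the 20×30 cube, the 25.5×10.5 cube at (-3.5, 6.5) partially overlaps it — only the 210.00 mm² overlap (of its 267.75 mm²) is removed, clipping the outline; the 19×17 cube at (-2.5, 7.5) partially overlaps it — only the 123.75 mm² overlap (of its 323.00 mm²) is removed, clipping the outline; the 8×26 cube at (1.5, 11.5) partially overlaps it — only the 44.00 mm² overlap (of its 208.00 mm²) is removed, clipping the outline — 3 connected regions; the cube at (13.5, -1) is present — its section is the full 22×7 rectangle; Taking the intersection: the 22×7 cube at (13.5, -1) partially overlaps that combined region; clipping to the common part keeps 39.00 mm² — 1 connected region. The result has 1 disconnected region.

1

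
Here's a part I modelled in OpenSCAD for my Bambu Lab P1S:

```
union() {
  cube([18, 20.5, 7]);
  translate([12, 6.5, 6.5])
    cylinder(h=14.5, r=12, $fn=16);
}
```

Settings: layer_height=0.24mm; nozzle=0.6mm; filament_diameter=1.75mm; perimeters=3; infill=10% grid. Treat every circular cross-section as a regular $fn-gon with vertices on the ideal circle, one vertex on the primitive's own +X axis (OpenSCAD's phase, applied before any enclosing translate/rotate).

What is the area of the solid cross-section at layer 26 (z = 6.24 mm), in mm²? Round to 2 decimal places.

369.00 mm²

At z = 6.24 mm: the 18×20.5 cube contributes its full rectangle (area 369.00 mm²); the cylinder at (12, 6.5) is absent (z outside [6.5, 21]); Combining (union): only the 18×20.5 cube is present, so the union is just that shape — area = 369.00 mm². Overall, the cross-section is a single solid region. Net area = 369.00 mm².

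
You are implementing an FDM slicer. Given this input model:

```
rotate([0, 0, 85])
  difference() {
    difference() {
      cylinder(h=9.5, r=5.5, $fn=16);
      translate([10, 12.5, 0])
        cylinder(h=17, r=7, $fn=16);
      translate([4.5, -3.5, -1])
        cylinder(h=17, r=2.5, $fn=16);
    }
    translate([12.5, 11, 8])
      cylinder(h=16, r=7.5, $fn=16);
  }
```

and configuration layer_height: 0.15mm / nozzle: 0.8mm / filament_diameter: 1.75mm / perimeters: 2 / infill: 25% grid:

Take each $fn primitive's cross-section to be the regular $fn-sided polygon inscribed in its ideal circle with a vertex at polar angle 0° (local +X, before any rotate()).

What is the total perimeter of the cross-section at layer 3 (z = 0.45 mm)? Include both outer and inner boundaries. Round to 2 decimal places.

35.63 mm

At z = 0.45 mm: the r=5.5 cylinder contributes a regular 16-gon of circumradius 5.5 (perimeter = 2·16·5.500·sin(180°/16) = 34.34 mm); the cylinder at (10, 12.5): section is a regular 16-gon, circumradius r=7 (perimeter = 2·16·7.000·sin(180°/16) = 43.70 mm); the r=2.5 cylinder at (4.5, -3.5) gives a regular 16-gon of circumradius 2.5 (constant along its height) (perimeter = 2·16·2.500·sin(180°/16) = 15.61 mm); After the difference (first − rest): starting from the r=5.5 cylinder, the r=7 cylinder at (10, 12.5) misses the remaining region (no effect); the r=2.5 cylinder at (4.5, -3.5) partially overlaps it — only the 7.34 mm² overlap (of its 19.13 mm²) is removed, clipping the outline — boundary = 35.63 mm; the cylinder at (12.5, 11) is absent (z outside [8, 24]); Subtracting the remaining from the first: none of the subtracted shapes is present at this height, so that combined region is unchanged — boundary = 35.63 mm; (whole slice rotated 85° about Z — lengths, areas and connectivity unchanged). Overall, the cross-section is a single solid region. Total boundary length (outer) = 35.63 mm.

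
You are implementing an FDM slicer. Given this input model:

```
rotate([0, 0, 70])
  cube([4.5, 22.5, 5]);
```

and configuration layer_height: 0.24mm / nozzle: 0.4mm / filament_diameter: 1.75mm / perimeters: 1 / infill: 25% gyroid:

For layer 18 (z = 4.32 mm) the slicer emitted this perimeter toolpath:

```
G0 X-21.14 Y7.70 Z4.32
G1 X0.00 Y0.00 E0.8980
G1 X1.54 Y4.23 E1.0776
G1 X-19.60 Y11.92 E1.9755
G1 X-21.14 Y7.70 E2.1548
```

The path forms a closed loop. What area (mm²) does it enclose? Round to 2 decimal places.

101.17 mm²

Apply the shoelace formula to the sequence of (X, Y) vertices; enclosed area = 101.17 mm².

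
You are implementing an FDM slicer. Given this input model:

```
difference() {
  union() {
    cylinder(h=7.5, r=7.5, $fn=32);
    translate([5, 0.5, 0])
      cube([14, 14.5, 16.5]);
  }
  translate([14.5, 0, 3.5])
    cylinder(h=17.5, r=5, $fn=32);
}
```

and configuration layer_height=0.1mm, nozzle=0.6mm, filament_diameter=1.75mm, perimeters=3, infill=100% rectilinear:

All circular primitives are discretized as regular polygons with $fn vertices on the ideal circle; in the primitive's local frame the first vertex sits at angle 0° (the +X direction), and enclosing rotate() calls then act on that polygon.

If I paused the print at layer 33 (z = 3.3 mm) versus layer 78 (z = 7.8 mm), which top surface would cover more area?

layer 33 (z = 3.3 mm)

Layer 33 (z = 3.3): the r=7.5 cylinder gives a regular 32-gon of circumradius 7.5 (constant along its height) (area = (32/2)·7.500²·sin(360°/32) = 175.58 mm²); the 14×14.5 cube at (5, 0.5) contributes its full rectangle (area 203.00 mm²); Combining (union): the regions partially overlap — summed areas 378.58 mm² minus the doubly-counted overlap 8.29 mm² gives 370.29 mm² — area = 370.29 mm²; the cylinder at (14.5, 0) does not reach this height (z outside [3.5, 21]); Taking the first minus the rest: none of the subtracted shapes is present at this height, so the result so far is unchanged — area = 370.29 mm². So its area = 370.29 mm². Layer 78 (z = 7.8): the cylinder is not intersected at this z (z outside [0, 7.5]); the cube at (5, 0.5) (footprint 14×14.5) is included at this height (area 203.00 mm²); Combining (union): only the 14×14.5 cube at (5, 0.5) is present, so the union is just that shape — area = 203.00 mm²; the r=5 cylinder at (14.5, 0) gives a regular 32-gon of circumradius 5 (constant along its height) (area = (32/2)·5.000²·sin(360°/32) = 78.04 mm²); After the difference (first − rest): starting from the result so far (203.00 mm²), the r=5 cylinder at (14.5, 0) partially overlaps it — only the 33.58 mm² overlap (of its 78.04 mm²) is removed, clipping the outline — area = 169.42 mm². So its area = 169.42 mm². Layer 33 is larger (370.29 vs 169.42 mm²).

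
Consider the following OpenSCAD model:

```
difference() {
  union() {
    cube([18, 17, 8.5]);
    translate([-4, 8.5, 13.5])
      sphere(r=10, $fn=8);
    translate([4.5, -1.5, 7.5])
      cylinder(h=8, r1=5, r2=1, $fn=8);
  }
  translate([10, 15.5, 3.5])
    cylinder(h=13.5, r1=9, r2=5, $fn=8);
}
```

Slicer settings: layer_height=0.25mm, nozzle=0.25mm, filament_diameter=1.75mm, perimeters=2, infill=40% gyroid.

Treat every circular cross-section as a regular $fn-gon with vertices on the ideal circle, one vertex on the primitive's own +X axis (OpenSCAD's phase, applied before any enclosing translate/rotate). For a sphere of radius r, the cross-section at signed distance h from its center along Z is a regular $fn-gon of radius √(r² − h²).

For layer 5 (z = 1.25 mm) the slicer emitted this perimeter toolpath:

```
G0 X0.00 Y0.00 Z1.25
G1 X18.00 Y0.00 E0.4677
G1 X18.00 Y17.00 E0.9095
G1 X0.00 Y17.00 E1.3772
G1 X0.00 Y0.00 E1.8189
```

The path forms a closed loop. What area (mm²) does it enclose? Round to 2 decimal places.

Apply the shoelace formula to the sequence of (X, Y) vertices; enclosed area = 306.00 mm².

306.00 mm²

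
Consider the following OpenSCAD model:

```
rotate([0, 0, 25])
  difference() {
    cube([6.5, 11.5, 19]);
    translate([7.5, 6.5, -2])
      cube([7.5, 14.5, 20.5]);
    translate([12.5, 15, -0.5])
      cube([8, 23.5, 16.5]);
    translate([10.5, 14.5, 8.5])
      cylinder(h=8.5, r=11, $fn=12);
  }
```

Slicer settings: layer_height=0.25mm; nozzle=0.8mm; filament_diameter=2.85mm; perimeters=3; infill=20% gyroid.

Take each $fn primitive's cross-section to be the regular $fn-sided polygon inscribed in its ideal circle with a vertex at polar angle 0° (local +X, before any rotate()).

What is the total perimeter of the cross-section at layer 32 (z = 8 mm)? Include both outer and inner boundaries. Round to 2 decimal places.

At z = 8 mm: the cube is present — its section is the full 6.5×11.5 rectangle (perimeter 36.00 mm); the 7.5×14.5 cube at (7.5, 6.5) contributes its full rectangle (perimeter 44.00 mm); the cube at (12.5, 15) (footprint 8×23.5) is included at this height (perimeter 63.00 mm); the cylinder at (10.5, 14.5) is absent (z outside [8.5, 17]); Taking the first minus the rest: starting from the 6.5×11.5 cube, the 7.5×14.5 cube at (7.5, 6.5) misses the remaining region (no effect); the 8×23.5 cube at (12.5, 15) misses the remaining region (no effect) — boundary = 36.00 mm; (rotated 25° about Z; rotation is an isometry so areas/perimeters/island counts are preserved). Overall, the cross-section is a single solid region. Total boundary length (outer) = 36.00 mm.

36.00 mm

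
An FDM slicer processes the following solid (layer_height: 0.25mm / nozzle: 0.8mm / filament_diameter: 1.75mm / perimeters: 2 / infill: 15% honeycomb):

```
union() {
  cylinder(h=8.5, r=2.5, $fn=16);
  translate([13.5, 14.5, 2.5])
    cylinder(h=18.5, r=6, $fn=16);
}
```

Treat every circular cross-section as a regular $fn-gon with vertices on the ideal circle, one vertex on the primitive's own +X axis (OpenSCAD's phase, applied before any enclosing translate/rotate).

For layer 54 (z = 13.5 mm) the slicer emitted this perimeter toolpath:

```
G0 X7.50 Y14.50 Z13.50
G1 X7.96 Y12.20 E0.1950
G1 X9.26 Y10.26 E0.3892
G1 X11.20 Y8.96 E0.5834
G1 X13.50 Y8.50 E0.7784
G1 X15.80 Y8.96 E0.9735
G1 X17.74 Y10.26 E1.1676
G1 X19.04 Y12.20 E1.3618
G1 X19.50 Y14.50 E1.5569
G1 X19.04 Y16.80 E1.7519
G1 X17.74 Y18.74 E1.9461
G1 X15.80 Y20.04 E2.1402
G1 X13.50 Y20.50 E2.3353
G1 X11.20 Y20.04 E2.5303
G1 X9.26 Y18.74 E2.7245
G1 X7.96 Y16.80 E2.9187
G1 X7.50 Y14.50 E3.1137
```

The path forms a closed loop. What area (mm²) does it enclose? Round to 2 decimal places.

Apply the shoelace formula to the sequence of (X, Y) vertices; enclosed area = 110.15 mm².

110.15 mm²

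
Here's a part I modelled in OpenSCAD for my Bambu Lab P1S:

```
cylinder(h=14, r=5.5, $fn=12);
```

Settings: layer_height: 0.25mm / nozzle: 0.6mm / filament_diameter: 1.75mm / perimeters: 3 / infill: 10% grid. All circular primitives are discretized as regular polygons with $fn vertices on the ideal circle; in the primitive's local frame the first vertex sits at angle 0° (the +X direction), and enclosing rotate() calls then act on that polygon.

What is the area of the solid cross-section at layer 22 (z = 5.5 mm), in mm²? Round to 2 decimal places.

90.75 mm²

At z = 5.5 mm: the cylinder: section is a regular 12-gon, circumradius r=5.5 (area = (12/2)·5.500²·sin(360°/12) = 90.75 mm²). Overall, the cross-section is a single solid region. Net area = 90.75 mm².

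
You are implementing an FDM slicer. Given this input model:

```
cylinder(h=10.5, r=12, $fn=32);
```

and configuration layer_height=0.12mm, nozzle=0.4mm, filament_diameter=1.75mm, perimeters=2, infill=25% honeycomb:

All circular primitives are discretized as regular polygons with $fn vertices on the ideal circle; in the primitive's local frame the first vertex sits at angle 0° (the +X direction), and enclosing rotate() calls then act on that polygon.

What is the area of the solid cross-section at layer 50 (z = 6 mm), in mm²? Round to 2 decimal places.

449.49 mm²

At z = 6 mm: the r=12 cylinder gives a regular 32-gon of circumradius 12 (constant along its height) (area = (32/2)·12.000²·sin(360°/32) = 449.49 mm²). Overall, the cross-section is a single solid region. Net area = 449.49 mm².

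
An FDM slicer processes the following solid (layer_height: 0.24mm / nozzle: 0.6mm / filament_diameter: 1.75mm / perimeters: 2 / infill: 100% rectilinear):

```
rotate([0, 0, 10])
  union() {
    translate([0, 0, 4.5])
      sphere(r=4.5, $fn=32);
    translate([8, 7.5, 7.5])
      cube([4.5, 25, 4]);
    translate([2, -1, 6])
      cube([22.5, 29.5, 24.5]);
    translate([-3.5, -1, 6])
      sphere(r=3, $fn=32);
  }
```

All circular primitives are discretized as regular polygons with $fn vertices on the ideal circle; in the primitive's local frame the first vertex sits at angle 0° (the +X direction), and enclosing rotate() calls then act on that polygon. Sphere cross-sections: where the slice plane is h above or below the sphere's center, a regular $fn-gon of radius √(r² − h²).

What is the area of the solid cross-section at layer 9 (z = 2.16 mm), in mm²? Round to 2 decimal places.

46.12 mm²

At z = 2.16 mm: the r=4.5 sphere contributes a regular 32-gon of circumradius √(4.5²−2.34²) = 3.844 (area = (32/2)·3.844²·sin(360°/32) = 46.12 mm²); the cube at (8, 7.5) is not intersected at this z (z outside [7.5, 11.5]); the cube at (2, -1) is not intersected at this z (z outside [6, 30.5]); the sphere at (-3.5, -1) is not intersected at this z (|z−center|=3.840 > r=3); Merging all regions: only the r=4.5 sphere is present, so the union is just that shape — area = 46.12 mm²; (rotated 10° about Z; rotation is an isometry so areas/perimeters/island counts are preserved). Overall, the cross-section is a single solid region. Net area = 46.12 mm².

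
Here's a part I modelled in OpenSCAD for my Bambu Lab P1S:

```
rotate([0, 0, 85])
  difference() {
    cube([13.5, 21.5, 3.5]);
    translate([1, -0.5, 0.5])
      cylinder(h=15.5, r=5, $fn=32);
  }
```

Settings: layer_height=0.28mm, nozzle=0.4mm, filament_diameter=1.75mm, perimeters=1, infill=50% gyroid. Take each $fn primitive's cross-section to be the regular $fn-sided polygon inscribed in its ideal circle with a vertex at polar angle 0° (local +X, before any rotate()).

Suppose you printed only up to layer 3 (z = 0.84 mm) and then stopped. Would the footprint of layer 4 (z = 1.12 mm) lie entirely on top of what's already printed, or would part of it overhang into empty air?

entirely on top

Compare the two slices. At z = 0.84: the cube (footprint 13.5×21.5) is included at this height (area 290.25 mm²); the r=5 cylinder at (1, -0.5) contributes a regular 32-gon of circumradius 5 (area = (32/2)·5.000²·sin(360°/32) = 78.04 mm²); Taking the first minus the rest: starting from the 13.5×21.5 cube (290.25 mm²), the r=5 cylinder at (1, -0.5) partially overlaps it — only the 21.47 mm² overlap (of its 78.04 mm²) is removed, clipping the outline — area = 268.78 mm²; (whole slice rotated 85° about Z — lengths, areas and connectivity unchanged). At z = 1.12: the cube is present — its section is the full 13.5×21.5 rectangle (area 290.25 mm²); the cylinder at (1, -0.5): section is a regular 32-gon, circumradius r=5 (area = (32/2)·5.000²·sin(360°/32) = 78.04 mm²); Subtracting the remaining from the first: starting from the 13.5×21.5 cube (290.25 mm²), the r=5 cylinder at (1, -0.5) partially overlaps it — only the 21.47 mm² overlap (of its 78.04 mm²) is removed, clipping the outline — area = 268.78 mm²; (rotated 85° about Z; rotation is an isometry so areas/perimeters/island counts are preserved). Checking containment: the cross-section at z = 1.12 is a subset of the cross-section at z = 0.84.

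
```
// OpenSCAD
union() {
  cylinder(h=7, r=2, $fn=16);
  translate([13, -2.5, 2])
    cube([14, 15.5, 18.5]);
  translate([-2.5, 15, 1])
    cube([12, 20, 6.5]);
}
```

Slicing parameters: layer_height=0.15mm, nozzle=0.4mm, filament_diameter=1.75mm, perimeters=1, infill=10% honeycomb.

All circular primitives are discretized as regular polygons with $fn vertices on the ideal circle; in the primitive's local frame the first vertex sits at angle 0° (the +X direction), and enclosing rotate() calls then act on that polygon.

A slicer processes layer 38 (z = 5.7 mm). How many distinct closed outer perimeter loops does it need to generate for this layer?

At z = 5.7 mm: the r=2 cylinder contributes a regular 16-gon of circumradius 2; the 14×15.5 cube at (13, -2.5) contributes its full rectangle; the 12×20 cube at (-2.5, 15) contributes its full rectangle; Merging all regions: the 3 present regions are separate (no shared area or edge), so areas and boundary lengths simply add and each stays a separate island — 3 connected regions. The result has 3 disconnected regions.

3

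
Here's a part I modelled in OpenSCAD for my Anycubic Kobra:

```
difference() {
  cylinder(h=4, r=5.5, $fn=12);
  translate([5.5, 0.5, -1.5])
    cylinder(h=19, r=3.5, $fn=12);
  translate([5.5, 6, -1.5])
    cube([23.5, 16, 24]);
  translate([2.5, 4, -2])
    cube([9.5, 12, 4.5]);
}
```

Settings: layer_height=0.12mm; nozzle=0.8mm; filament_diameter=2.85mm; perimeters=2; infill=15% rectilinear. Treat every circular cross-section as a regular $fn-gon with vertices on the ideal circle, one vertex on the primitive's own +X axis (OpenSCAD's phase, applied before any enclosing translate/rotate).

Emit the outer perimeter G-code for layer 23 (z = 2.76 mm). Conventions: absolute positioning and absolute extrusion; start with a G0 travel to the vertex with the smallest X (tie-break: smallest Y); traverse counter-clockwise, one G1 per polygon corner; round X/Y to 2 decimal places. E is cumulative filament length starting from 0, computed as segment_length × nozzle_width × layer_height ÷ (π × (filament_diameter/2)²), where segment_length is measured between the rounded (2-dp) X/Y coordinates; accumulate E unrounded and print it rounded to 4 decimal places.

G0 X-5.50 Y0.00 Z2.76
G1 X-4.76 Y-2.75 E0.0429
G1 X-2.75 Y-4.76 E0.0856
G1 X0.00 Y-5.50 E0.1285
G1 X2.75 Y-4.76 E0.1713
G1 X4.72 Y-2.79 E0.2133
G1 X3.75 Y-2.53 E0.2284
G1 X2.47 Y-1.25 E0.2556
G1 X2.00 Y0.50 E0.2829
G1 X2.47 Y2.25 E0.3102
G1 X3.75 Y3.53 E0.3374
G1 X3.93 Y3.58 E0.3402
G1 X2.75 Y4.76 E0.3653
G1 X0.00 Y5.50 E0.4082
G1 X-2.75 Y4.76 E0.4510
G1 X-4.76 Y2.75 E0.4938
G1 X-5.50 Y0.00 E0.5367

At z = 2.76 mm: the r=5.5 cylinder contributes a regular 12-gon of circumradius 5.5; the r=3.5 cylinder at (5.5, 0.5) gives a regular 12-gon of circumradius 3.5 (constant along its height); the cube at (5.5, 6) is present — its section is the full 23.5×16 rectangle; the cube at (2.5, 4) does not reach this height (z outside [-2, 2.5]); Subtracting the remaining from the first: starting from the r=5.5 cylinder, the r=3.5 cylinder at (5.5, 0.5) partially overlaps it — only the 14.95 mm² overlap (of its 36.75 mm²) is removed, clipping the outline; the 23.5×16 cube at (5.5, 6) misses the remaining region (no effect) — 1 connected region. The outline is a single polygon with 16 vertices. Extrusion per mm of travel: 0.8 × 0.12 / (π × 1.425²) = 0.015048. Accumulating E over each segment gives final E = 0.5367.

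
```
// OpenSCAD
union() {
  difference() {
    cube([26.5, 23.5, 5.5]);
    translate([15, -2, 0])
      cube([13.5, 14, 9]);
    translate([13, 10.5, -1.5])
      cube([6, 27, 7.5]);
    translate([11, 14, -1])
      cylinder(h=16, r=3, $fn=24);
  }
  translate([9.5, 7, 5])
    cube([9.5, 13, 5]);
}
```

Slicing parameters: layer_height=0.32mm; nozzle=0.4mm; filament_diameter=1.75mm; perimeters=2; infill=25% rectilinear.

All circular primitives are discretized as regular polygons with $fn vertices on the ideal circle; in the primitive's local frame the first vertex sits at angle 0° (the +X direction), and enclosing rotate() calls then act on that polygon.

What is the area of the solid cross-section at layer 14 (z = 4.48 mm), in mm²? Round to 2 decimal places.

387.81 mm²

At z = 4.48 mm: the 26.5×23.5 cube contributes its full rectangle (area 622.75 mm²); the 13.5×14 cube at (15, -2) contributes its full rectangle (area 189.00 mm²); the cube at (13, 10.5) (footprint 6×27) is included at this height (area 162.00 mm²); the cylinder at (11, 14): section is a regular 24-gon, circumradius r=3 (area = (24/2)·3.000²·sin(360°/24) = 27.95 mm²); Subtracting the remaining from the first: starting from the 26.5×23.5 cube (622.75 mm²), the 13.5×14 cube at (15, -2) partially overlaps it — only the 138.00 mm² overlap (of its 189.00 mm²) is removed, clipping the outline; the 6×27 cube at (13, 10.5) partially overlaps it — only the 72.00 mm² overlap (of its 162.00 mm²) is removed, clipping the outline; the r=3 cylinder at (11, 14) partially overlaps it — only the 24.94 mm² overlap (of its 27.95 mm²) is removed, clipping the outline — area = 387.81 mm²; the cube at (9.5, 7) does not reach this height (z outside [5, 10]); Taking the union: only the result so far is present, so the union is just that shape — area = 387.81 mm². Overall, the cross-section has 2 separate islands. Net area = 387.81 mm².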